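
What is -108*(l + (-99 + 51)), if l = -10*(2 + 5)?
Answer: 12744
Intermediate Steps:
l = -70 (l = -10*7 = -70)
-108*(l + (-99 + 51)) = -108*(-70 + (-99 + 51)) = -108*(-70 - 48) = -108*(-118) = 12744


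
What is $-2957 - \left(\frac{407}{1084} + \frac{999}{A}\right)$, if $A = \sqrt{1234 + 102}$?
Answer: $- \frac{3205795}{1084} - \frac{999 \sqrt{334}}{668} \approx -2984.7$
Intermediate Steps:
$A = 2 \sqrt{334}$ ($A = \sqrt{1336} = 2 \sqrt{334} \approx 36.551$)
$-2957 - \left(\frac{407}{1084} + \frac{999}{A}\right) = -2957 - \left(\frac{407}{1084} + 999 \frac{\sqrt{334}}{668}\right) = -2957 - \left(\frac{407}{1084} + \frac{999 \sqrt{334}}{668}\right) = - \frac{3205795}{1084} - \frac{999 \sqrt{334}}{668}$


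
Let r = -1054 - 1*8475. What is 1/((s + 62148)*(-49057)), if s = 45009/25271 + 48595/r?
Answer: -240807359/734132932194589936 ≈ -3.2802e-10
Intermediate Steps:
r = -9529 (r = -1054 - 8475 = -9529)
s = -799153484/240807359 (s = 45009/25271 + 48595/(-9529) = 45009*(1/25271) + 48595*(-1/9529) = 45009/25271 - 48595/9529 = -799153484/240807359 ≈ -3.3186)
1/((s + 62148)*(-49057)) = 1/((-799153484/240807359 + 62148)*(-49057)) = -1/49057/(14964896593648/240807359) = (240807359/14964896593648)*(-1/49057) = -240807359/734132932194589936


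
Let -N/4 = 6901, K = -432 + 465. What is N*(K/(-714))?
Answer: 151822/119 ≈ 1275.8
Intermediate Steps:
K = 33
N = -27604 (N = -4*6901 = -27604)
N*(K/(-714)) = -910932/(-714) = -910932*(-1)/714 = -27604*(-11/238) = 151822/119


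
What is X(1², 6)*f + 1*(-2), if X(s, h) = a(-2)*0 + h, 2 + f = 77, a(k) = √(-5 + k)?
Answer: 448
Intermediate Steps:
f = 75 (f = -2 + 77 = 75)
X(s, h) = h (X(s, h) = √(-5 - 2)*0 + h = √(-7)*0 + h = (I*√7)*0 + h = 0 + h = h)
X(1², 6)*f + 1*(-2) = 6*75 + 1*(-2) = 450 - 2 = 448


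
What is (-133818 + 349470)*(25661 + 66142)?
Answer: 19797500556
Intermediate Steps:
(-133818 + 349470)*(25661 + 66142) = 215652*91803 = 19797500556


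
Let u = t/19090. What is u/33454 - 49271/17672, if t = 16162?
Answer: -7866497778549/2821497647480 ≈ -2.7881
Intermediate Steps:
u = 8081/9545 (u = 16162/19090 = 16162*(1/19090) = 8081/9545 ≈ 0.84662)
u/33454 - 49271/17672 = (8081/9545)/33454 - 49271/17672 = (8081/9545)*(1/33454) - 49271*1/17672 = 8081/319318430 - 49271/17672 = -7866497778549/2821497647480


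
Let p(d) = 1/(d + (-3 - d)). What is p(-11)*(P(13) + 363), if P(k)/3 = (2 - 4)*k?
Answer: -95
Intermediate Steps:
P(k) = -6*k (P(k) = 3*((2 - 4)*k) = 3*(-2*k) = -6*k)
p(d) = -⅓ (p(d) = 1/(-3) = -⅓)
p(-11)*(P(13) + 363) = -(-6*13 + 363)/3 = -(-78 + 363)/3 = -⅓*285 = -95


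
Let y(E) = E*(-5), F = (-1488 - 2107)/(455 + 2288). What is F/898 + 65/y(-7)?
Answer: 31996617/17242498 ≈ 1.8557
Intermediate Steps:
F = -3595/2743 ≈ -1.3106
y(E) = -5*E
F/898 + 65/y(-7) = -3595/2743/898 + 65/((-5*(-7))) = -3595/2743*1/898 + 65/35 = -3595/2463214 + 65*(1/35) = -3595/2463214 + 13/7 = 31996617/17242498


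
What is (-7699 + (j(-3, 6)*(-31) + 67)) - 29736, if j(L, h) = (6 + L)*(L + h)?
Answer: -37647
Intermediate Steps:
(-7699 + (j(-3, 6)*(-31) + 67)) - 29736 = (-7699 + (((-3)**2 + 6*(-3) + 6*6 - 3*6)*(-31) + 67)) - 29736 = (-7699 + ((9 - 18 + 36 - 18)*(-31) + 67)) - 29736 = (-7699 + (9*(-31) + 67)) - 29736 = (-7699 + (-279 + 67)) - 29736 = (-7699 - 212) - 29736 = -7911 - 29736 = -37647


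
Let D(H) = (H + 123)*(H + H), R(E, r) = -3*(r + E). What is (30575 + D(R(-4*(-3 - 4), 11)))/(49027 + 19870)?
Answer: 29171/68897 ≈ 0.42340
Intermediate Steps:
R(E, r) = -3*E - 3*r (R(E, r) = -3*(E + r) = -3*E - 3*r)
D(H) = 2*H*(123 + H) (D(H) = (123 + H)*(2*H) = 2*H*(123 + H))
(30575 + D(R(-4*(-3 - 4), 11)))/(49027 + 19870) = (30575 + 2*(-(-12)*(-3 - 4) - 3*11)*(123 + (-(-12)*(-3 - 4) - 3*11)))/(49027 + 19870) = (30575 + 2*(-(-12)*(-7) - 33)*(123 + (-(-12)*(-7) - 33)))/68897 = (30575 + 2*(-3*28 - 33)*(123 + (-3*28 - 33)))*(1/68897) = (30575 + 2*(-84 - 33)*(123 + (-84 - 33)))*(1/68897) = (30575 + 2*(-117)*(123 - 117))*(1/68897) = (30575 + 2*(-117)*6)*(1/68897) = (30575 - 1404)*(1/68897) = 29171*(1/68897) = 29171/68897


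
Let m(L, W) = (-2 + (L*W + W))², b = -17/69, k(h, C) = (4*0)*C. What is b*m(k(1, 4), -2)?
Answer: -272/69 ≈ -3.9420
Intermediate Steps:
k(h, C) = 0 (k(h, C) = 0*C = 0)
b = -17/69 (b = -17*1/69 = -17/69 ≈ -0.24638)
m(L, W) = (-2 + W + L*W)² (m(L, W) = (-2 + (W + L*W))² = (-2 + W + L*W)²)
b*m(k(1, 4), -2) = -17*(-2 - 2 + 0*(-2))²/69 = -17*(-2 - 2 + 0)²/69 = -17/69*(-4)² = -17/69*16 = -272/69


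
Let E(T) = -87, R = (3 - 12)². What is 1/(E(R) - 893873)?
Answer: -1/893960 ≈ -1.1186e-6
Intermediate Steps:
R = 81 (R = (-9)² = 81)
1/(E(R) - 893873) = 1/(-87 - 893873) = 1/(-893960) = -1/893960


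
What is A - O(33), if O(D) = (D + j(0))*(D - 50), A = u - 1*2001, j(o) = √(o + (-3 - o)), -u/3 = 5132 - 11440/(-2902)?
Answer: -24446196/1451 + 17*I*√3 ≈ -16848.0 + 29.445*I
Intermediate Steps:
u = -22356756/1451 (u = -3*(5132 - 11440/(-2902)) = -3*(5132 - 11440*(-1)/2902) = -3*(5132 - 1*(-5720/1451)) = -3*(5132 + 5720/1451) = -3*7452252/1451 = -22356756/1451 ≈ -15408.)
j(o) = I*√3 (j(o) = √(-3) = I*√3)
A = -25260207/1451 (A = -22356756/1451 - 1*2001 = -22356756/1451 - 2001 = -25260207/1451 ≈ -17409.)
O(D) = (-50 + D)*(D + I*√3) (O(D) = (D + I*√3)*(D - 50) = (D + I*√3)*(-50 + D) = (-50 + D)*(D + I*√3))
A - O(33) = -25260207/1451 - (33² - 50*33 - 50*I*√3 + I*33*√3) = -25260207/1451 - (1089 - 1650 - 50*I*√3 + 33*I*√3) = -25260207/1451 - (-561 - 17*I*√3) = -25260207/1451 + (561 + 17*I*√3) = -24446196/1451 + 17*I*√3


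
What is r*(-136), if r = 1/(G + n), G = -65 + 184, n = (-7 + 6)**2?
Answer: -17/15 ≈ -1.1333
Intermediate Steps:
n = 1 (n = (-1)**2 = 1)
G = 119
r = 1/120 (r = 1/(119 + 1) = 1/120 ≈ 0.0083333)
r*(-136) = (1/120)*(-136) = -17/15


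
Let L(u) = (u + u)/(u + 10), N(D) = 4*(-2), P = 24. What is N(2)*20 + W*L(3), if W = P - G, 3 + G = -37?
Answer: -1696/13 ≈ -130.46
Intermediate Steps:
N(D) = -8
G = -40 (G = -3 - 37 = -40)
W = 64 (W = 24 - 1*(-40) = 24 + 40 = 64)
L(u) = 2*u/(10 + u) (L(u) = (2*u)/(10 + u) = 2*u/(10 + u))
N(2)*20 + W*L(3) = -8*20 + 64*(2*3/(10 + 3)) = -160 + 64*(2*3/13) = -160 + 64*(2*3*(1/13)) = -160 + 64*(6/13) = -160 + 384/13 = -1696/13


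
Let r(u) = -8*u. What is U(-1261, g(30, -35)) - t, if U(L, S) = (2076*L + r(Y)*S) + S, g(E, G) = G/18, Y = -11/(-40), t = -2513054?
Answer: -314339/3 ≈ -1.0478e+5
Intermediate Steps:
Y = 11/40 (Y = -11*(-1/40) = 11/40 ≈ 0.27500)
g(E, G) = G/18 (g(E, G) = G*(1/18) = G/18)
U(L, S) = 2076*L - 6*S/5 (U(L, S) = (2076*L + (-8*11/40)*S) + S = (2076*L - 11*S/5) + S = 2076*L - 6*S/5)
U(-1261, g(30, -35)) - t = (2076*(-1261) - (-35)/15) - 1*(-2513054) = (-2617836 - 6/5*(-35/18)) + 2513054 = (-2617836 + 7/3) + 2513054 = -7853501/3 + 2513054 = -314339/3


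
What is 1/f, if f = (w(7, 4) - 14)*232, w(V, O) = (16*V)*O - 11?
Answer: 1/98136 ≈ 1.0190e-5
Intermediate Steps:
w(V, O) = -11 + 16*O*V (w(V, O) = 16*O*V - 11 = -11 + 16*O*V)
f = 98136 (f = ((-11 + 16*4*7) - 14)*232 = ((-11 + 448) - 14)*232 = (437 - 14)*232 = 423*232 = 98136)
1/f = 1/98136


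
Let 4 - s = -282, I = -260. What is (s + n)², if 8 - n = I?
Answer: 306916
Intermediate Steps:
n = 268 (n = 8 - 1*(-260) = 8 + 260 = 268)
s = 286 (s = 4 - 1*(-282) = 4 + 282 = 286)
(s + n)² = (286 + 268)² = 554² = 306916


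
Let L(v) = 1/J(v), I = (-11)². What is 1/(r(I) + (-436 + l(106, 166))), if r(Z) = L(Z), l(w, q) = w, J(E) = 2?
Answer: -2/659 ≈ -0.0030349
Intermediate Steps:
I = 121
L(v) = ½ (L(v) = 1/2 = ½)
r(Z) = ½
1/(r(I) + (-436 + l(106, 166))) = 1/(½ + (-436 + 106)) = 1/(½ - 330) = 1/(-659/2) = -2/659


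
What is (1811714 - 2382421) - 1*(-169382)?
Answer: -401325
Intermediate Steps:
(1811714 - 2382421) - 1*(-169382) = -570707 + 169382 = -401325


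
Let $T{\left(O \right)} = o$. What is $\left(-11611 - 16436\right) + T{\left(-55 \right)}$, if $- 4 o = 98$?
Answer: $- \frac{56143}{2} \approx -28072.0$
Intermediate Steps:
$o = - \frac{49}{2}$ ($o = \left(- \frac{1}{4}\right) 98 = - \frac{49}{2} \approx -24.5$)
$T{\left(O \right)} = - \frac{49}{2}$
$\left(-11611 - 16436\right) + T{\left(-55 \right)} = \left(-11611 - 16436\right) - \frac{49}{2} = -28047 - \frac{49}{2} = - \frac{56143}{2}$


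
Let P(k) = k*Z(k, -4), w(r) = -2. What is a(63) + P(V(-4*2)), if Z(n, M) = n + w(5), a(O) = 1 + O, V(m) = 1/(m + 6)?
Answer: 261/4 ≈ 65.250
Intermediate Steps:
V(m) = 1/(6 + m)
Z(n, M) = -2 + n (Z(n, M) = n - 2 = -2 + n)
P(k) = k*(-2 + k)
a(63) + P(V(-4*2)) = (1 + 63) + (-2 + 1/(6 - 4*2))/(6 - 4*2) = 64 + (-2 + 1/(6 - 8))/(6 - 8) = 64 + (-2 + 1/(-2))/(-2) = 64 - (-2 - 1/2)/2 = 64 - 1/2*(-5/2) = 64 + 5/4 = 261/4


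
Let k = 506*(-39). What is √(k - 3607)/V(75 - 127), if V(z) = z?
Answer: -I*√23341/52 ≈ -2.938*I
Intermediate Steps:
k = -19734
√(k - 3607)/V(75 - 127) = √(-19734 - 3607)/(75 - 127) = √(-23341)/(-52) = (I*√23341)*(-1/52) = -I*√23341/52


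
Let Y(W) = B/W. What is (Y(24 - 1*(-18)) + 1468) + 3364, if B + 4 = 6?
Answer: 101473/21 ≈ 4832.0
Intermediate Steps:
B = 2 (B = -4 + 6 = 2)
Y(W) = 2/W
(Y(24 - 1*(-18)) + 1468) + 3364 = (2/(24 - 1*(-18)) + 1468) + 3364 = (2/(24 + 18) + 1468) + 3364 = (2/42 + 1468) + 3364 = (2*(1/42) + 1468) + 3364 = (1/21 + 1468) + 3364 = 30829/21 + 3364 = 101473/21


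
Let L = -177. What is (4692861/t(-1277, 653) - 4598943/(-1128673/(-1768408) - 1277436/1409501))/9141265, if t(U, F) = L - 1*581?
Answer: 8685970336671577589337/4629749411267390922050 ≈ 1.8761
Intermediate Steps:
t(U, F) = -758 (t(U, F) = -177 - 1*581 = -177 - 581 = -758)
(4692861/t(-1277, 653) - 4598943/(-1128673/(-1768408) - 1277436/1409501))/9141265 = (4692861/(-758) - 4598943/(-1128673/(-1768408) - 1277436/1409501))/9141265 = (4692861*(-1/758) - 4598943/(-1128673*(-1/1768408) - 1277436*1/1409501))*(1/9141265) = (-4692861/758 - 4598943/(1128673/1768408 - 1277436/1409501))*(1/9141265) = (-4692861/758 - 4598943/(-668162319715/2492572844408))*(1/9141265) = (-4692861/758 - 4598943*(-2492572844408/668162319715))*(1/9141265) = (-4692861/758 + 11463200434780260744/668162319715)*(1/9141265) = (8685970336671577589337/506467038343970)*(1/9141265) = 8685970336671577589337/4629749411267390922050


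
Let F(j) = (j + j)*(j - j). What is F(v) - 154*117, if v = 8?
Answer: -18018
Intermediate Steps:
F(j) = 0 (F(j) = (2*j)*0 = 0)
F(v) - 154*117 = 0 - 154*117 = 0 - 18018 = -18018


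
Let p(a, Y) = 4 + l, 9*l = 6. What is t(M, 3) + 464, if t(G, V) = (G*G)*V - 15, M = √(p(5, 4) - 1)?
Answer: 460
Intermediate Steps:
l = ⅔ (l = (⅑)*6 = ⅔ ≈ 0.66667)
p(a, Y) = 14/3 (p(a, Y) = 4 + ⅔ = 14/3)
M = √33/3 (M = √(14/3 - 1) = √(11/3) = √33/3 ≈ 1.9149)
t(G, V) = -15 + V*G² (t(G, V) = G²*V - 15 = V*G² - 15 = -15 + V*G²)
t(M, 3) + 464 = (-15 + 3*(√33/3)²) + 464 = (-15 + 3*(11/3)) + 464 = (-15 + 11) + 464 = -4 + 464 = 460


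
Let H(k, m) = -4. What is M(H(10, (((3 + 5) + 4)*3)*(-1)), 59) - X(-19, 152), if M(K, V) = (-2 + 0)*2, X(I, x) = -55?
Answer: 51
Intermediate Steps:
M(K, V) = -4 (M(K, V) = -2*2 = -4)
M(H(10, (((3 + 5) + 4)*3)*(-1)), 59) - X(-19, 152) = -4 - 1*(-55) = -4 + 55 = 51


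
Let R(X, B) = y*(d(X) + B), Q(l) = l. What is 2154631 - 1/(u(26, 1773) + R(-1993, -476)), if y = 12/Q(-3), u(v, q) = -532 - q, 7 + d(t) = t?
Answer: 16373040968/7599 ≈ 2.1546e+6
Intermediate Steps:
d(t) = -7 + t
y = -4 (y = 12/(-3) = 12*(-⅓) = -4)
R(X, B) = 28 - 4*B - 4*X (R(X, B) = -4*((-7 + X) + B) = -4*(-7 + B + X) = 28 - 4*B - 4*X)
2154631 - 1/(u(26, 1773) + R(-1993, -476)) = 2154631 - 1/((-532 - 1*1773) + (28 - 4*(-476) - 4*(-1993))) = 2154631 - 1/((-532 - 1773) + (28 + 1904 + 7972)) = 2154631 - 1/(-2305 + 9904) = 2154631 - 1/7599 = 16373040968/7599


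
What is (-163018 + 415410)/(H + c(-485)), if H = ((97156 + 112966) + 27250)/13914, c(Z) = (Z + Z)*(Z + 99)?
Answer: 292648524/434159771 ≈ 0.67406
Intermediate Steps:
c(Z) = 2*Z*(99 + Z) (c(Z) = (2*Z)*(99 + Z) = 2*Z*(99 + Z))
H = 39562/2319 (H = (210122 + 27250)*(1/13914) = 237372*(1/13914) = 39562/2319 ≈ 17.060)
(-163018 + 415410)/(H + c(-485)) = (-163018 + 415410)/(39562/2319 + 2*(-485)*(99 - 485)) = 252392/(39562/2319 + 2*(-485)*(-386)) = 252392/(39562/2319 + 374420) = 252392/(868319542/2319) = 252392*(2319/868319542) = 292648524/434159771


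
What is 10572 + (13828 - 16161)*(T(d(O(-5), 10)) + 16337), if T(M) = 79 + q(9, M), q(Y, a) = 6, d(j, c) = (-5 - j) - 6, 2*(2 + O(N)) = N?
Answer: -38301954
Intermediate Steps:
O(N) = -2 + N/2
d(j, c) = -11 - j
T(M) = 85 (T(M) = 79 + 6 = 85)
10572 + (13828 - 16161)*(T(d(O(-5), 10)) + 16337) = 10572 + (13828 - 16161)*(85 + 16337) = 10572 - 2333*16422 = 10572 - 38312526 = -38301954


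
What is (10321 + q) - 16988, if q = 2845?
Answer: -3822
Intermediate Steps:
(10321 + q) - 16988 = (10321 + 2845) - 16988 = 13166 - 16988 = -3822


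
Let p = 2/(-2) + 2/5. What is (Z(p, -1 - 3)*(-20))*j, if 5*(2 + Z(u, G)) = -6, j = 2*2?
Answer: 256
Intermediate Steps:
p = -⅗ (p = 2*(-½) + 2*(⅕) = -1 + ⅖ = -⅗ ≈ -0.60000)
j = 4
Z(u, G) = -16/5 (Z(u, G) = -2 + (⅕)*(-6) = -2 - 6/5 = -16/5)
(Z(p, -1 - 3)*(-20))*j = -16/5*(-20)*4 = 64*4 = 256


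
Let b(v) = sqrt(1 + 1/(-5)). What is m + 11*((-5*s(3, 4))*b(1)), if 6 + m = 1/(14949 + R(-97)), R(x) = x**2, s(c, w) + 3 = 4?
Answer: -146147/24358 - 22*sqrt(5) ≈ -55.193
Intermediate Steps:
s(c, w) = 1 (s(c, w) = -3 + 4 = 1)
b(v) = 2*sqrt(5)/5 (b(v) = sqrt(1 - 1/5) = sqrt(4/5) = 2*sqrt(5)/5)
m = -146147/24358 (m = -6 + 1/(14949 + (-97)**2) = -6 + 1/(14949 + 9409) = -6 + 1/24358 = -146147/24358 ≈ -6.0000)
m + 11*((-5*s(3, 4))*b(1)) = -146147/24358 + 11*((-5*1)*(2*sqrt(5)/5)) = -146147/24358 + 11*(-2*sqrt(5)) = -146147/24358 - 22*sqrt(5)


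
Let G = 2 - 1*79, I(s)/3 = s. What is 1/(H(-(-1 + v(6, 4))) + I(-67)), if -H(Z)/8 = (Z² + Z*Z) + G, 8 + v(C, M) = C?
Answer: 1/271 ≈ 0.0036900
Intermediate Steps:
v(C, M) = -8 + C
I(s) = 3*s
G = -77 (G = 2 - 79 = -77)
H(Z) = 616 - 16*Z² (H(Z) = -8*((Z² + Z*Z) - 77) = -8*((Z² + Z²) - 77) = -8*(2*Z² - 77) = -8*(-77 + 2*Z²) = 616 - 16*Z²)
1/(H(-(-1 + v(6, 4))) + I(-67)) = 1/((616 - 16*(-1 + (-8 + 6))²) + 3*(-67)) = 1/((616 - 16*(-1 - 2)²) - 201) = 1/((616 - 16*(-1*(-3))²) - 201) = 1/((616 - 16*3²) - 201) = 1/((616 - 16*9) - 201) = 1/((616 - 144) - 201) = 1/(472 - 201) = 1/271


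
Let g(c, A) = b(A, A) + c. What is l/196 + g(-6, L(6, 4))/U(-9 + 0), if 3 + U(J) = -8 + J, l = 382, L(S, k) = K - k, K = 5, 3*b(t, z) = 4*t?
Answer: 1604/735 ≈ 2.1823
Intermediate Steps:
b(t, z) = 4*t/3 (b(t, z) = (4*t)/3 = 4*t/3)
L(S, k) = 5 - k
g(c, A) = c + 4*A/3 (g(c, A) = 4*A/3 + c = c + 4*A/3)
U(J) = -11 + J (U(J) = -3 + (-8 + J) = -11 + J)
l/196 + g(-6, L(6, 4))/U(-9 + 0) = 382/196 + (-6 + 4*(5 - 1*4)/3)/(-11 + (-9 + 0)) = 382*(1/196) + (-6 + 4*(5 - 4)/3)/(-11 - 9) = 191/98 + (-6 + (4/3)*1)/(-20) = 191/98 + (-6 + 4/3)*(-1/20) = 191/98 - 14/3*(-1/20) = 191/98 + 7/30 = 1604/735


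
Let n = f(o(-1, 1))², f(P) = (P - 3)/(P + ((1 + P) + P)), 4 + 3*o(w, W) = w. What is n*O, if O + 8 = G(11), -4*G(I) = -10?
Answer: -539/72 ≈ -7.4861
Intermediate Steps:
o(w, W) = -4/3 + w/3
G(I) = 5/2 (G(I) = -¼*(-10) = 5/2)
O = -11/2 (O = -8 + 5/2 = -11/2 ≈ -5.5000)
f(P) = (-3 + P)/(1 + 3*P) (f(P) = (-3 + P)/(P + (1 + 2*P)) = (-3 + P)/(1 + 3*P))
n = 49/36 (n = ((-3 + (-4/3 + (⅓)*(-1)))/(1 + 3*(-4/3 + (⅓)*(-1))))² = ((-3 + (-4/3 - ⅓))/(1 + 3*(-4/3 - ⅓)))² = ((-3 - 5/3)/(1 + 3*(-5/3)))² = (-14/3/(1 - 5))² = (-14/3/(-4))² = (-¼*(-14/3))² = (7/6)² = 49/36 ≈ 1.3611)
n*O = (49/36)*(-11/2) = -539/72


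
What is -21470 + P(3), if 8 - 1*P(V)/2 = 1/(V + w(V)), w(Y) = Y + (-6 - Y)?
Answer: -64360/3 ≈ -21453.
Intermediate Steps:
w(Y) = -6
P(V) = 16 - 2/(-6 + V) (P(V) = 16 - 2/(V - 6) = 16 - 2/(-6 + V))
-21470 + P(3) = -21470 + 2*(-49 + 8*3)/(-6 + 3) = -21470 + 2*(-49 + 24)/(-3) = -21470 + 2*(-⅓)*(-25) = -21470 + 50/3 = -64360/3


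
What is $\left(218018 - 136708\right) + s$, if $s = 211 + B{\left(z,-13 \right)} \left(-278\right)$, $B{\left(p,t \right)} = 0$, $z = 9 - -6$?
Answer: $81521$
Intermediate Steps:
$z = 15$ ($z = 9 + 6 = 15$)
$s = 211$ ($s = 211 + 0 \left(-278\right) = 211 + 0 = 211$)
$\left(218018 - 136708\right) + s = \left(218018 - 136708\right) + 211 = 81310 + 211 = 81521$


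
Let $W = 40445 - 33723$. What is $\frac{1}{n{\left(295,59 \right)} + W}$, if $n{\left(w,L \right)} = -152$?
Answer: $\frac{1}{6570} \approx 0.00015221$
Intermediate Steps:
$W = 6722$ ($W = 40445 - 33723 = 6722$)
$\frac{1}{n{\left(295,59 \right)} + W} = \frac{1}{-152 + 6722} = \frac{1}{6570}$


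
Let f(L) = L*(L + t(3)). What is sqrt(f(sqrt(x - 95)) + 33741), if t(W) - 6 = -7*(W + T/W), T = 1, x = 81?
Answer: sqrt(303543 - 156*I*sqrt(14))/3 ≈ 183.65 - 0.17657*I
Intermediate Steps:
t(W) = 6 - 7*W - 7/W (t(W) = 6 - 7*(W + 1/W) = 6 + (-7*W - 7/W) = 6 - 7*W - 7/W)
f(L) = L*(-52/3 + L) (f(L) = L*(L + (6 - 7*3 - 7/3)) = L*(L + (6 - 21 - 7*1/3)) = L*(L + (6 - 21 - 7/3)) = L*(L - 52/3) = L*(-52/3 + L))
sqrt(f(sqrt(x - 95)) + 33741) = sqrt(sqrt(81 - 95)*(-52 + 3*sqrt(81 - 95))/3 + 33741) = sqrt(sqrt(-14)*(-52 + 3*sqrt(-14))/3 + 33741) = sqrt((I*sqrt(14))*(-52 + 3*(I*sqrt(14)))/3 + 33741) = sqrt((I*sqrt(14))*(-52 + 3*I*sqrt(14))/3 + 33741) = sqrt(I*sqrt(14)*(-52 + 3*I*sqrt(14))/3 + 33741) = sqrt(33741 + I*sqrt(14)*(-52 + 3*I*sqrt(14))/3)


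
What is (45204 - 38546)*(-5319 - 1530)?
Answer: -45600642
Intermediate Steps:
(45204 - 38546)*(-5319 - 1530) = 6658*(-6849) = -45600642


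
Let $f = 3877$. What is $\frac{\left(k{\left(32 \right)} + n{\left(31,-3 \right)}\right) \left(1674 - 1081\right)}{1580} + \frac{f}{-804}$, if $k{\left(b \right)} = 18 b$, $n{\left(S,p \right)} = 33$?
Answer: $\frac{35528561}{158790} \approx 223.75$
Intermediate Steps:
$\frac{\left(k{\left(32 \right)} + n{\left(31,-3 \right)}\right) \left(1674 - 1081\right)}{1580} + \frac{f}{-804} = \frac{\left(18 \cdot 32 + 33\right) \left(1674 - 1081\right)}{1580} + \frac{3877}{-804} = \left(576 + 33\right) 593 \cdot \frac{1}{1580} + 3877 \left(- \frac{1}{804}\right) = 609 \cdot 593 \cdot \frac{1}{1580} - \frac{3877}{804} = 361137 \cdot \frac{1}{1580} - \frac{3877}{804} = \frac{361137}{1580} - \frac{3877}{804} = \frac{35528561}{158790}$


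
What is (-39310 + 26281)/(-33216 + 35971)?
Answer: -13029/2755 ≈ -4.7292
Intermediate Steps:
(-39310 + 26281)/(-33216 + 35971) = -13029/2755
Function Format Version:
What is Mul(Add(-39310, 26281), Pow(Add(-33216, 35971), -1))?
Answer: Rational(-13029, 2755) ≈ -4.7292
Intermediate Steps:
Mul(Add(-39310, 26281), Pow(Add(-33216, 35971), -1)) = Mul(-13029, Pow(2755, -1)) = Mul(-13029, Rational(1, 2755)) = Rational(-13029, 2755)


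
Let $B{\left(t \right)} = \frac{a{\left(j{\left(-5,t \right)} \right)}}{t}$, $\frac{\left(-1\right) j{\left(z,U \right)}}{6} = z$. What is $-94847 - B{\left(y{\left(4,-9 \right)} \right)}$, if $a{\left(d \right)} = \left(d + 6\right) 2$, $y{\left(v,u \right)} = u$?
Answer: $-94839$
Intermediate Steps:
$j{\left(z,U \right)} = - 6 z$
$a{\left(d \right)} = 12 + 2 d$ ($a{\left(d \right)} = \left(6 + d\right) 2 = 12 + 2 d$)
$B{\left(t \right)} = \frac{72}{t}$ ($B{\left(t \right)} = \frac{12 + 2 \left(\left(-6\right) \left(-5\right)\right)}{t} = \frac{12 + 2 \cdot 30}{t} = \frac{12 + 60}{t} = \frac{72}{t}$)
$-94847 - B{\left(y{\left(4,-9 \right)} \right)} = -94847 - \frac{72}{-9} = -94847 - 72 \left(- \frac{1}{9}\right) = -94847 - -8 = -94847 + 8 = -94839$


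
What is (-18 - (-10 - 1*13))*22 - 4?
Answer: 106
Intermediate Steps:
(-18 - (-10 - 1*13))*22 - 4 = (-18 - (-10 - 13))*22 - 4 = (-18 - 1*(-23))*22 - 4 = (-18 + 23)*22 - 4 = 5*22 - 4 = 110 - 4 = 106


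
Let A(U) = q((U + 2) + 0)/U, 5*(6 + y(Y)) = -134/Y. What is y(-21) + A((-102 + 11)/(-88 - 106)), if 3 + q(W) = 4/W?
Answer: -5012102/653835 ≈ -7.6657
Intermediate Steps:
q(W) = -3 + 4/W
y(Y) = -6 - 134/(5*Y) (y(Y) = -6 + (-134/Y)/5 = -6 - 134/(5*Y))
A(U) = (-3 + 4/(2 + U))/U (A(U) = (-3 + 4/((U + 2) + 0))/U = (-3 + 4/((2 + U) + 0))/U = (-3 + 4/(2 + U))/U)
y(-21) + A((-102 + 11)/(-88 - 106)) = (-6 - 134/5/(-21)) + (-2 - 3*(-102 + 11)/(-88 - 106))/((((-102 + 11)/(-88 - 106)))*(2 + (-102 + 11)/(-88 - 106))) = (-6 - 134/5*(-1/21)) + (-2 - (-273)/(-194))/(((-91/(-194)))*(2 - 91/(-194))) = (-6 + 134/105) + (-2 - (-273)*(-1)/194)/(((-91*(-1/194)))*(2 - 91*(-1/194))) = -496/105 + (-2 - 3*91/194)/((91/194)*(2 + 91/194)) = -496/105 + 194*(-2 - 273/194)/(91*(479/194)) = -496/105 + (194/91)*(194/479)*(-661/194) = -496/105 - 128234/43589 = -5012102/653835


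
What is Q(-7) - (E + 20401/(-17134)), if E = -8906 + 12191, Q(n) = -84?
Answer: -57704045/17134 ≈ -3367.8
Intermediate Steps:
E = 3285
Q(-7) - (E + 20401/(-17134)) = -84 - (3285 + 20401/(-17134)) = -84 - (3285 + 20401*(-1/17134)) = -84 - (3285 - 20401/17134) = -84 - 1*56264789/17134 = -84 - 56264789/17134 = -57704045/17134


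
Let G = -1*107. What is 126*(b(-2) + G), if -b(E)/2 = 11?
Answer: -16254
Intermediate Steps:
G = -107
b(E) = -22 (b(E) = -2*11 = -22)
126*(b(-2) + G) = 126*(-22 - 107) = 126*(-129) = -16254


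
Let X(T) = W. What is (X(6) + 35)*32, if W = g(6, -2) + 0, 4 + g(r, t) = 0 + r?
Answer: 1184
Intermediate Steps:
g(r, t) = -4 + r (g(r, t) = -4 + (0 + r) = -4 + r)
W = 2 (W = (-4 + 6) + 0 = 2 + 0 = 2)
X(T) = 2
(X(6) + 35)*32 = (2 + 35)*32 = 37*32 = 1184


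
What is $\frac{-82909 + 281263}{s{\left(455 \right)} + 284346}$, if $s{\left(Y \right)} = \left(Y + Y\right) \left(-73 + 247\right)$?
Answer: $\frac{33059}{73781} \approx 0.44807$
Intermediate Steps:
$s{\left(Y \right)} = 348 Y$ ($s{\left(Y \right)} = 2 Y 174 = 348 Y$)
$\frac{-82909 + 281263}{s{\left(455 \right)} + 284346} = \frac{-82909 + 281263}{348 \cdot 455 + 284346} = \frac{198354}{158340 + 284346} = \frac{198354}{442686} = 198354 \cdot \frac{1}{442686} = \frac{33059}{73781}$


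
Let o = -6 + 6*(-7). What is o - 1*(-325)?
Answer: 277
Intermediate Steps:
o = -48 (o = -6 - 42 = -48)
o - 1*(-325) = -48 - 1*(-325) = -48 + 325 = 277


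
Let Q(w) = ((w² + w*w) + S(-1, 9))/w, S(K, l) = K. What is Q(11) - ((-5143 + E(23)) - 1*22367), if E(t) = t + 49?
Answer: 302059/11 ≈ 27460.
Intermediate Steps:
E(t) = 49 + t
Q(w) = (-1 + 2*w²)/w (Q(w) = ((w² + w*w) - 1)/w = ((w² + w²) - 1)/w = (2*w² - 1)/w = (-1 + 2*w²)/w)
Q(11) - ((-5143 + E(23)) - 1*22367) = (-1/11 + 2*11) - ((-5143 + (49 + 23)) - 1*22367) = (-1*1/11 + 22) - ((-5143 + 72) - 22367) = (-1/11 + 22) - (-5071 - 22367) = 241/11 - 1*(-27438) = 241/11 + 27438 = 302059/11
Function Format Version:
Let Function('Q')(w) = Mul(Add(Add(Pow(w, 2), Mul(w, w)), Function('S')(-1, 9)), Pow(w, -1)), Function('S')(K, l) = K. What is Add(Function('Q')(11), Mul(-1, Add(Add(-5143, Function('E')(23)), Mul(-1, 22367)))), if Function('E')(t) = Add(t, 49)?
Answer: Rational(302059, 11) ≈ 27460.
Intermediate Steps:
Function('E')(t) = Add(49, t)
Function('Q')(w) = Mul(Pow(w, -1), Add(-1, Mul(2, Pow(w, 2)))) (Function('Q')(w) = Mul(Add(Add(Pow(w, 2), Mul(w, w)), -1), Pow(w, -1)) = Mul(Add(Add(Pow(w, 2), Pow(w, 2)), -1), Pow(w, -1)) = Mul(Add(Mul(2, Pow(w, 2)), -1), Pow(w, -1)) = Mul(Add(-1, Mul(2, Pow(w, 2))), Pow(w, -1)) = Mul(Pow(w, -1), Add(-1, Mul(2, Pow(w, 2)))))
Add(Function('Q')(11), Mul(-1, Add(Add(-5143, Function('E')(23)), Mul(-1, 22367)))) = Add(Add(Mul(-1, Pow(11, -1)), Mul(2, 11)), Mul(-1, Add(Add(-5143, Add(49, 23)), Mul(-1, 22367)))) = Add(Add(Mul(-1, Rational(1, 11)), 22), Mul(-1, Add(Add(-5143, 72), -22367))) = Add(Add(Rational(-1, 11), 22), Mul(-1, Add(-5071, -22367))) = Add(Rational(241, 11), Mul(-1, -27438)) = Add(Rational(241, 11), 27438) = Rational(302059, 11)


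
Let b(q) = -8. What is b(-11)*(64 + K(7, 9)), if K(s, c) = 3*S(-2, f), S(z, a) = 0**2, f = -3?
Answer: -512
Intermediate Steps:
S(z, a) = 0
K(s, c) = 0 (K(s, c) = 3*0 = 0)
b(-11)*(64 + K(7, 9)) = -8*(64 + 0) = -8*64 = -512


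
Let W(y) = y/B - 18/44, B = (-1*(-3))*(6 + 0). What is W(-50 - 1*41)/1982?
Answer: -541/196218 ≈ -0.0027571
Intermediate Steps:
B = 18 (B = 3*6 = 18)
W(y) = -9/22 + y/18 (W(y) = y/18 - 18/44 = y*(1/18) - 18*1/44 = y/18 - 9/22 = -9/22 + y/18)
W(-50 - 1*41)/1982 = (-9/22 + (-50 - 1*41)/18)/1982 = (-9/22 + (-50 - 41)/18)*(1/1982) = (-9/22 + (1/18)*(-91))*(1/1982) = (-9/22 - 91/18)*(1/1982) = -541/99*1/1982 = -541/196218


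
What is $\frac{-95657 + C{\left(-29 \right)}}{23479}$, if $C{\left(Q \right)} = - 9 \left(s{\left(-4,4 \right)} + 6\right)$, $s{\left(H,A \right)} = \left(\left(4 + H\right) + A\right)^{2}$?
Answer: $- \frac{95855}{23479} \approx -4.0826$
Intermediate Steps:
$s{\left(H,A \right)} = \left(4 + A + H\right)^{2}$
$C{\left(Q \right)} = -198$ ($C{\left(Q \right)} = - 9 \left(\left(4 + 4 - 4\right)^{2} + 6\right) = - 9 \left(4^{2} + 6\right) = - 9 \left(16 + 6\right) = \left(-9\right) 22 = -198$)
$\frac{-95657 + C{\left(-29 \right)}}{23479} = \frac{-95657 - 198}{23479} = \left(-95855\right) \frac{1}{23479} = - \frac{95855}{23479}$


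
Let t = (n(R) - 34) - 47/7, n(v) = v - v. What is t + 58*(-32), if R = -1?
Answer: -13277/7 ≈ -1896.7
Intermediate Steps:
n(v) = 0
t = -285/7 (t = (0 - 34) - 47/7 = -34 - 47*⅐ = -34 - 47/7 = -285/7 ≈ -40.714)
t + 58*(-32) = -285/7 + 58*(-32) = -285/7 - 1856 = -13277/7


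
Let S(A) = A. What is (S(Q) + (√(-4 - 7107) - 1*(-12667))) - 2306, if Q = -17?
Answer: 10344 + I*√7111 ≈ 10344.0 + 84.327*I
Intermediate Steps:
(S(Q) + (√(-4 - 7107) - 1*(-12667))) - 2306 = (-17 + (√(-4 - 7107) - 1*(-12667))) - 2306 = (-17 + (√(-7111) + 12667)) - 2306 = (-17 + (I*√7111 + 12667)) - 2306 = (-17 + (12667 + I*√7111)) - 2306 = (12650 + I*√7111) - 2306 = 10344 + I*√7111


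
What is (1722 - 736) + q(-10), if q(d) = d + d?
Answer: 966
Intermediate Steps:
q(d) = 2*d
(1722 - 736) + q(-10) = (1722 - 736) + 2*(-10) = 986 - 20 = 966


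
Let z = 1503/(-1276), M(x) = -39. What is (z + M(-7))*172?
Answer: -2204481/319 ≈ -6910.6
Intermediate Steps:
z = -1503/1276 (z = 1503*(-1/1276) = -1503/1276 ≈ -1.1779)
(z + M(-7))*172 = (-1503/1276 - 39)*172 = -51267/1276*172 = -2204481/319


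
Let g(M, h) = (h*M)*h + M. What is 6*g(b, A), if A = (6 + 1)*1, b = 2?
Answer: 600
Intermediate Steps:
A = 7 (A = 7*1 = 7)
g(M, h) = M + M*h² (g(M, h) = (M*h)*h + M = M*h² + M = M + M*h²)
6*g(b, A) = 6*(2*(1 + 7²)) = 6*(2*(1 + 49)) = 6*(2*50) = 6*100 = 600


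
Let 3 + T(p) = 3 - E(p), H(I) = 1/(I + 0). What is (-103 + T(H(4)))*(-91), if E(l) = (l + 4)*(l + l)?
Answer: 76531/8 ≈ 9566.4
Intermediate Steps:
E(l) = 2*l*(4 + l) (E(l) = (4 + l)*(2*l) = 2*l*(4 + l))
H(I) = 1/I
T(p) = -2*p*(4 + p) (T(p) = -3 + (3 - 2*p*(4 + p)) = -2*p*(4 + p))
(-103 + T(H(4)))*(-91) = (-103 - 2*(4 + 1/4)/4)*(-91) = (-103 - 2*1/4*(4 + 1/4))*(-91) = (-103 - 2*1/4*17/4)*(-91) = (-103 - 17/8)*(-91) = -841/8*(-91) = 76531/8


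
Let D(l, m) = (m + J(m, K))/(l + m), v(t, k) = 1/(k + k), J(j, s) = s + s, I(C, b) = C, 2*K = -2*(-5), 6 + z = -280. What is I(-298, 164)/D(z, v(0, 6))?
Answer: 1022438/121 ≈ 8449.9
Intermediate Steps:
z = -286 (z = -6 - 280 = -286)
K = 5 (K = (-2*(-5))/2 = (½)*10 = 5)
J(j, s) = 2*s
v(t, k) = 1/(2*k)
D(l, m) = (10 + m)/(l + m) (D(l, m) = (m + 2*5)/(l + m) = (m + 10)/(l + m) = (10 + m)/(l + m))
I(-298, 164)/D(z, v(0, 6)) = -298*(-286 + (½)/6)/(10 + (½)/6) = -298*(-286 + (½)*(⅙))/(10 + (½)*(⅙)) = -298*(-286 + 1/12)/(10 + 1/12) = -298/((121/12)/(-3431/12)) = -298/((-12/3431*121/12)) = -298/(-121/3431) = -298*(-3431/121) = 1022438/121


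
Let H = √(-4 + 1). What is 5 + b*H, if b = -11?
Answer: 5 - 11*I*√3 ≈ 5.0 - 19.053*I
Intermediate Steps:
H = I*√3 (H = √(-3) = I*√3 ≈ 1.732*I)
5 + b*H = 5 - 11*I*√3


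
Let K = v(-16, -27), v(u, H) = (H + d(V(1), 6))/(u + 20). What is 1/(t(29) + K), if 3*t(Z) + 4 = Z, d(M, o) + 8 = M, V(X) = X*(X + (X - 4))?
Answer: -12/11 ≈ -1.0909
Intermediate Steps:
V(X) = X*(-4 + 2*X) (V(X) = X*(X + (-4 + X)) = X*(-4 + 2*X))
d(M, o) = -8 + M
v(u, H) = (-10 + H)/(20 + u) (v(u, H) = (H + (-8 + 2*1*(-2 + 1)))/(u + 20) = (H + (-8 + 2*1*(-1)))/(20 + u) = (H + (-8 - 2))/(20 + u) = (H - 10)/(20 + u) = (-10 + H)/(20 + u))
t(Z) = -4/3 + Z/3
K = -37/4 (K = (-10 - 27)/(20 - 16) = -37/4 ≈ -9.2500)
1/(t(29) + K) = 1/((-4/3 + (⅓)*29) - 37/4) = 1/((-4/3 + 29/3) - 37/4) = 1/(25/3 - 37/4) = 1/(-11/12) = -12/11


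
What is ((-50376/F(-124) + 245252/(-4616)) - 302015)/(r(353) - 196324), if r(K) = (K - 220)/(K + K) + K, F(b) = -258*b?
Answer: 164027941918865/106414805327413 ≈ 1.5414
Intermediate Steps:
r(K) = K + (-220 + K)/(2*K) (r(K) = (-220 + K)/((2*K)) + K = (-220 + K)*(1/(2*K)) + K = (-220 + K)/(2*K) + K = K + (-220 + K)/(2*K))
((-50376/F(-124) + 245252/(-4616)) - 302015)/(r(353) - 196324) = ((-50376/((-258*(-124))) + 245252/(-4616)) - 302015)/((1/2 + 353 - 110/353) - 196324) = ((-50376/31992 + 245252*(-1/4616)) - 302015)/((1/2 + 353 - 110*1/353) - 196324) = ((-50376*1/31992 - 61313/1154) - 302015)/((1/2 + 353 - 110/353) - 196324) = ((-2099/1333 - 61313/1154) - 302015)/(249351/706 - 196324) = (-84152475/1538282 - 302015)/(-138355393/706) = -464668390705/1538282*(-706/138355393) = 164027941918865/106414805327413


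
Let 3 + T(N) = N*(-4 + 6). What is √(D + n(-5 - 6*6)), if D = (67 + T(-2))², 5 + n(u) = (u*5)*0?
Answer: √3595 ≈ 59.958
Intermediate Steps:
n(u) = -5 (n(u) = -5 + (u*5)*0 = -5 + (5*u)*0 = -5 + 0 = -5)
T(N) = -3 + 2*N (T(N) = -3 + N*(-4 + 6) = -3 + N*2 = -3 + 2*N)
D = 3600 (D = (67 + (-3 + 2*(-2)))² = (67 + (-3 - 4))² = (67 - 7)² = 60² = 3600)
√(D + n(-5 - 6*6)) = √(3600 - 5) = √3595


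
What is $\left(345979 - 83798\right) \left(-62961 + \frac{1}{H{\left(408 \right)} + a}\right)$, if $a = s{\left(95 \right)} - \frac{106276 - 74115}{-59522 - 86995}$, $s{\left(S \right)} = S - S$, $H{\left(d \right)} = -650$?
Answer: $- \frac{82713030253272954}{5010731} \approx -1.6507 \cdot 10^{10}$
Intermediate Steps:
$s{\left(S \right)} = 0$
$a = \frac{32161}{146517}$ ($a = 0 - \frac{106276 - 74115}{-59522 - 86995} = 0 - \frac{32161}{-146517} = 0 - 32161 \left(- \frac{1}{146517}\right) = 0 - - \frac{32161}{146517} = 0 + \frac{32161}{146517} = \frac{32161}{146517} \approx 0.2195$)
$\left(345979 - 83798\right) \left(-62961 + \frac{1}{H{\left(408 \right)} + a}\right) = \left(345979 - 83798\right) \left(-62961 + \frac{1}{-650 + \frac{32161}{146517}}\right) = 262181 \left(-62961 + \frac{1}{- \frac{95203889}{146517}}\right) = 262181 \left(-62961 - \frac{146517}{95203889}\right) = 262181 \left(- \frac{5994132201846}{95203889}\right) = - \frac{82713030253272954}{5010731}$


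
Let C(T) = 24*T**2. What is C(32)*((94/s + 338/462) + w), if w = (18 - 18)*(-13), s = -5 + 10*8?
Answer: 93904896/1925 ≈ 48782.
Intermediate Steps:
s = 75 (s = -5 + 80 = 75)
w = 0 (w = 0*(-13) = 0)
C(32)*((94/s + 338/462) + w) = (24*32**2)*((94/75 + 338/462) + 0) = (24*1024)*((94*(1/75) + 338*(1/462)) + 0) = 24576*((94/75 + 169/231) + 0) = 24576*(3821/1925 + 0) = 24576*(3821/1925) = 93904896/1925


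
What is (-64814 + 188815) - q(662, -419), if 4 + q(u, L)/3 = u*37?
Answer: 50531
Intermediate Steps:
q(u, L) = -12 + 111*u (q(u, L) = -12 + 3*(u*37) = -12 + 3*(37*u) = -12 + 111*u)
(-64814 + 188815) - q(662, -419) = (-64814 + 188815) - (-12 + 111*662) = 124001 - (-12 + 73482) = 124001 - 1*73470 = 124001 - 73470 = 50531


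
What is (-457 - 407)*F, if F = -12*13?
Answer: 134784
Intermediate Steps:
F = -156
(-457 - 407)*F = (-457 - 407)*(-156) = -864*(-156) = 134784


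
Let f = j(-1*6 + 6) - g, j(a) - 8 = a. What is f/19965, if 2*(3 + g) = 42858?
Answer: -21418/19965 ≈ -1.0728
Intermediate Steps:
g = 21426 (g = -3 + (½)*42858 = -3 + 21429 = 21426)
j(a) = 8 + a
f = -21418 (f = (8 + (-1*6 + 6)) - 1*21426 = (8 + (-6 + 6)) - 21426 = (8 + 0) - 21426 = 8 - 21426 = -21418)
f/19965 = -21418/19965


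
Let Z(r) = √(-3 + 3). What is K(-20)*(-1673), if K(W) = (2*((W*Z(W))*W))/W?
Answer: 0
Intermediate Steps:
Z(r) = 0 (Z(r) = √0 = 0)
K(W) = 0 (K(W) = (2*((W*0)*W))/W = (2*(0*W))/W = (2*0)/W = 0/W = 0)
K(-20)*(-1673) = 0*(-1673) = 0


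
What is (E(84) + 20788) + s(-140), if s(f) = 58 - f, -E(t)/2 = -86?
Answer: 21158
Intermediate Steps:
E(t) = 172 (E(t) = -2*(-86) = 172)
(E(84) + 20788) + s(-140) = (172 + 20788) + (58 - 1*(-140)) = 20960 + (58 + 140) = 20960 + 198 = 21158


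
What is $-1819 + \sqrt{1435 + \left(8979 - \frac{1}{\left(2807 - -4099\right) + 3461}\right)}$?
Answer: $-1819 + \frac{\sqrt{1119241400879}}{10367} \approx -1717.0$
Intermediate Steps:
$-1819 + \sqrt{1435 + \left(8979 - \frac{1}{\left(2807 - -4099\right) + 3461}\right)} = -1819 + \sqrt{1435 + \left(8979 - \frac{1}{\left(2807 + 4099\right) + 3461}\right)} = -1819 + \sqrt{1435 + \left(8979 - \frac{1}{6906 + 3461}\right)} = -1819 + \sqrt{1435 + \left(8979 - \frac{1}{10367}\right)} = -1819 + \sqrt{1435 + \frac{93085292}{10367}} = -1819 + \sqrt{\frac{107961937}{10367}} = -1819 + \frac{\sqrt{1119241400879}}{10367}$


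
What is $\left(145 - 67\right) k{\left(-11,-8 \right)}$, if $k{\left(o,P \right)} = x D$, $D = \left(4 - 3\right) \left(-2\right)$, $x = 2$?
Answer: $-312$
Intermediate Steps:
$D = -2$ ($D = 1 \left(-2\right) = -2$)
$k{\left(o,P \right)} = -4$ ($k{\left(o,P \right)} = 2 \left(-2\right) = -4$)
$\left(145 - 67\right) k{\left(-11,-8 \right)} = \left(145 - 67\right) \left(-4\right) = 78 \left(-4\right) = -312$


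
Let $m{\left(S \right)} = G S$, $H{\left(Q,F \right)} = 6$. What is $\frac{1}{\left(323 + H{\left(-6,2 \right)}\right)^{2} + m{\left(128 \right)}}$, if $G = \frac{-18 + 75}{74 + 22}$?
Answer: $\frac{1}{108317} \approx 9.2322 \cdot 10^{-6}$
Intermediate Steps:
$G = \frac{19}{32}$ ($G = \frac{57}{96} = 57 \cdot \frac{1}{96} = \frac{19}{32} \approx 0.59375$)
$m{\left(S \right)} = \frac{19 S}{32}$
$\frac{1}{\left(323 + H{\left(-6,2 \right)}\right)^{2} + m{\left(128 \right)}} = \frac{1}{\left(323 + 6\right)^{2} + \frac{19}{32} \cdot 128} = \frac{1}{329^{2} + 76} = \frac{1}{108241 + 76} = \frac{1}{108317}$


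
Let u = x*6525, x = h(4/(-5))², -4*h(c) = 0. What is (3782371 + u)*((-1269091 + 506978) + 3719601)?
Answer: 11186316844048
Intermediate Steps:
h(c) = 0 (h(c) = -¼*0 = 0)
x = 0 (x = 0² = 0)
u = 0 (u = 0*6525 = 0)
(3782371 + u)*((-1269091 + 506978) + 3719601) = (3782371 + 0)*((-1269091 + 506978) + 3719601) = 3782371*(-762113 + 3719601) = 3782371*2957488 = 11186316844048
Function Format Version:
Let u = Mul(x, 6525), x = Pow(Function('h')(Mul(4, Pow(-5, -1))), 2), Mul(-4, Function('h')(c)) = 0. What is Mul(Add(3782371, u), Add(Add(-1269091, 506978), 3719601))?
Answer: 11186316844048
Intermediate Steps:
Function('h')(c) = 0 (Function('h')(c) = Mul(Rational(-1, 4), 0) = 0)
x = 0 (x = Pow(0, 2) = 0)
u = 0 (u = Mul(0, 6525) = 0)
Mul(Add(3782371, u), Add(Add(-1269091, 506978), 3719601)) = Mul(Add(3782371, 0), Add(Add(-1269091, 506978), 3719601)) = Mul(3782371, Add(-762113, 3719601)) = Mul(3782371, 2957488) = 11186316844048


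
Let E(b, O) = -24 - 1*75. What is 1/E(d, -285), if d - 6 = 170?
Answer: -1/99 ≈ -0.010101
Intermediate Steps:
d = 176 (d = 6 + 170 = 176)
E(b, O) = -99 (E(b, O) = -24 - 75 = -99)
1/E(d, -285) = 1/(-99) = -1/99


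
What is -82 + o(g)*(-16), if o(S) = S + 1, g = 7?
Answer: -210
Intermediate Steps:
o(S) = 1 + S
-82 + o(g)*(-16) = -82 + (1 + 7)*(-16) = -82 + 8*(-16) = -82 - 128 = -210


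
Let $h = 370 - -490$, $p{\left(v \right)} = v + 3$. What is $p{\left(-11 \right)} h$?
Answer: $-6880$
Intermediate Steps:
$p{\left(v \right)} = 3 + v$
$h = 860$ ($h = 370 + 490 = 860$)
$p{\left(-11 \right)} h = \left(3 - 11\right) 860 = \left(-8\right) 860 = -6880$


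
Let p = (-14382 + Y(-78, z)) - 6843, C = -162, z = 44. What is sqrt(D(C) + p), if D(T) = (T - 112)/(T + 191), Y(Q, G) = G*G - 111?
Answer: I*sqrt(16323346)/29 ≈ 139.32*I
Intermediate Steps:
Y(Q, G) = -111 + G**2 (Y(Q, G) = G**2 - 111 = -111 + G**2)
p = -19400 (p = (-14382 + (-111 + 44**2)) - 6843 = (-14382 + (-111 + 1936)) - 6843 = (-14382 + 1825) - 6843 = -12557 - 6843 = -19400)
D(T) = (-112 + T)/(191 + T)
sqrt(D(C) + p) = sqrt((-112 - 162)/(191 - 162) - 19400) = sqrt(-274/29 - 19400) = sqrt(-562874/29) = I*sqrt(16323346)/29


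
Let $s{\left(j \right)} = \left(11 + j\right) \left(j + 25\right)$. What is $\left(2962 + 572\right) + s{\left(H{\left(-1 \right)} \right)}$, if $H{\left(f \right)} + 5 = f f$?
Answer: $3681$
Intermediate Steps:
$H{\left(f \right)} = -5 + f^{2}$ ($H{\left(f \right)} = -5 + f f = -5 + f^{2}$)
$s{\left(j \right)} = \left(11 + j\right) \left(25 + j\right)$
$\left(2962 + 572\right) + s{\left(H{\left(-1 \right)} \right)} = \left(2962 + 572\right) + \left(275 + \left(-5 + \left(-1\right)^{2}\right)^{2} + 36 \left(-5 + \left(-1\right)^{2}\right)\right) = 3534 + \left(275 + \left(-5 + 1\right)^{2} + 36 \left(-5 + 1\right)\right) = 3534 + \left(275 + \left(-4\right)^{2} + 36 \left(-4\right)\right) = 3534 + \left(275 + 16 - 144\right) = 3534 + 147 = 3681$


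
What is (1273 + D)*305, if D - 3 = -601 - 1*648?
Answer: 8235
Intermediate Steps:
D = -1246 (D = 3 + (-601 - 1*648) = 3 + (-601 - 648) = 3 - 1249 = -1246)
(1273 + D)*305 = (1273 - 1246)*305 = 27*305 = 8235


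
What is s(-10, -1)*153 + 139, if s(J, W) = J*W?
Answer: 1669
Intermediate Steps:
s(-10, -1)*153 + 139 = -10*(-1)*153 + 139 = 10*153 + 139 = 1530 + 139 = 1669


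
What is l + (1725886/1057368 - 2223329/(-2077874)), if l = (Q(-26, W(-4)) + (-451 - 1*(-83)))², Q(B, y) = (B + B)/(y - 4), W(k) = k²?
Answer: 228443569329089531/1647808106724 ≈ 1.3863e+5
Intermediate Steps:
Q(B, y) = 2*B/(-4 + y) (Q(B, y) = (2*B)/(-4 + y) = 2*B/(-4 + y))
l = 1247689/9 (l = (2*(-26)/(-4 + (-4)²) + (-451 - 1*(-83)))² = (2*(-26)/(-4 + 16) + (-451 + 83))² = (2*(-26)/12 - 368)² = (2*(-26)*(1/12) - 368)² = (-13/3 - 368)² = (-1117/3)² = 1247689/9 ≈ 1.3863e+5)
l + (1725886/1057368 - 2223329/(-2077874)) = 1247689/9 + (1725886/1057368 - 2223329/(-2077874)) = 1247689/9 + (1725886*(1/1057368) - 2223329*(-1/2077874)) = 1247689/9 + (862943/528684 + 2223329/2077874) = 1247689/9 + 1484262646109/549269368908 = 228443569329089531/1647808106724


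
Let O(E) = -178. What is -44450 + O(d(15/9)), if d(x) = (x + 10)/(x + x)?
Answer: -44628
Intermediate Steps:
d(x) = (10 + x)/(2*x) (d(x) = (10 + x)/((2*x)) = (10 + x)*(1/(2*x)) = (10 + x)/(2*x))
-44450 + O(d(15/9)) = -44450 - 178 = -44628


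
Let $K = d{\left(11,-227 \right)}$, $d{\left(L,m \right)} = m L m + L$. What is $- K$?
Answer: $-566830$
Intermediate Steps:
$d{\left(L,m \right)} = L + L m^{2}$ ($d{\left(L,m \right)} = L m m + L = L m^{2} + L = L + L m^{2}$)
$K = 566830$ ($K = 11 \left(1 + \left(-227\right)^{2}\right) = 11 \left(1 + 51529\right) = 11 \cdot 51530 = 566830$)
$- K = \left(-1\right) 566830 = -566830$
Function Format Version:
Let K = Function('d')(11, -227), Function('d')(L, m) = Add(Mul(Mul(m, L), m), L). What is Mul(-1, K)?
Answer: -566830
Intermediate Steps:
Function('d')(L, m) = Add(L, Mul(L, Pow(m, 2))) (Function('d')(L, m) = Add(Mul(Mul(L, m), m), L) = Add(Mul(L, Pow(m, 2)), L) = Add(L, Mul(L, Pow(m, 2))))
K = 566830 (K = Mul(11, Add(1, Pow(-227, 2))) = Mul(11, Add(1, 51529)) = Mul(11, 51530) = 566830)
Mul(-1, K) = Mul(-1, 566830) = -566830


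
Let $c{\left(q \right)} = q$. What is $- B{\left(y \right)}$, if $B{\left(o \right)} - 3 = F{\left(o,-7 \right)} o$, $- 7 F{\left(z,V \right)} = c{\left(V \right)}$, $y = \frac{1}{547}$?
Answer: $- \frac{1642}{547} \approx -3.0018$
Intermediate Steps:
$y = \frac{1}{547} \approx 0.0018282$
$F{\left(z,V \right)} = - \frac{V}{7}$
$B{\left(o \right)} = 3 + o$ ($B{\left(o \right)} = 3 + \left(- \frac{1}{7}\right) \left(-7\right) o = 3 + 1 o = 3 + o$)
$- B{\left(y \right)} = - (3 + \frac{1}{547}) = \left(-1\right) \frac{1642}{547} = - \frac{1642}{547}$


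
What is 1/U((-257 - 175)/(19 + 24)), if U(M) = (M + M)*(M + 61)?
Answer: -1849/1893024 ≈ -0.00097674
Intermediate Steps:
U(M) = 2*M*(61 + M) (U(M) = (2*M)*(61 + M) = 2*M*(61 + M))
1/U((-257 - 175)/(19 + 24)) = 1/(2*((-257 - 175)/(19 + 24))*(61 + (-257 - 175)/(19 + 24))) = 1/(2*(-432/43)*(61 - 432/43)) = 1/(2*(-432/43)*(2191/43)) = 1/(-1893024/1849) = -1849/1893024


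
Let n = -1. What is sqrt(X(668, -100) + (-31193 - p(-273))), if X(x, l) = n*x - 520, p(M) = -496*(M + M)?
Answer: I*sqrt(303197) ≈ 550.63*I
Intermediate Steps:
p(M) = -992*M
X(x, l) = -520 - x (X(x, l) = -x - 520 = -520 - x)
sqrt(X(668, -100) + (-31193 - p(-273))) = sqrt((-520 - 1*668) + (-31193 - (-992)*(-273))) = sqrt((-520 - 668) + (-31193 - 1*270816)) = sqrt(-1188 + (-31193 - 270816)) = sqrt(-1188 - 302009) = sqrt(-303197) = I*sqrt(303197)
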